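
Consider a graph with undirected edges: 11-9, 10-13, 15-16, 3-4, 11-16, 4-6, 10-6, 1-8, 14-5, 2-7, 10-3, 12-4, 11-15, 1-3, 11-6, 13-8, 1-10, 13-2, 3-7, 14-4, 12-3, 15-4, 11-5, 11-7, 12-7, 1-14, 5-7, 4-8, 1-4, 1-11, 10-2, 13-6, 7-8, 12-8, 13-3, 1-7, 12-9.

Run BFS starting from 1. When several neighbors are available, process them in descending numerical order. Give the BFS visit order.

1, 14, 11, 10, 8, 7, 4, 3, 5, 16, 15, 9, 6, 13, 2, 12

Visit 1; enqueue 14, 11, 10, 8, 7, 4, 3 → queue [14, 11, 10, 8, 7, 4, 3]
Visit 14; enqueue 5 → queue [11, 10, 8, 7, 4, 3, 5]
Visit 11; enqueue 16, 15, 9, 6 → queue [10, 8, 7, 4, 3, 5, 16, 15, 9, 6]
Visit 10; enqueue 13, 2 → queue [8, 7, 4, 3, 5, 16, 15, 9, 6, 13, 2]
Visit 8; enqueue 12 → queue [7, 4, 3, 5, 16, 15, 9, 6, 13, 2, 12]
Visit 7 → queue [4, 3, 5, 16, 15, 9, 6, 13, 2, 12]
Visit 4 → queue [3, 5, 16, 15, 9, 6, 13, 2, 12]
Visit 3 → queue [5, 16, 15, 9, 6, 13, 2, 12]
Visit 5 → queue [16, 15, 9, 6, 13, 2, 12]
Visit 16 → queue [15, 9, 6, 13, 2, 12]
Visit 15 → queue [9, 6, 13, 2, 12]
Visit 9 → queue [6, 13, 2, 12]
Visit 6 → queue [13, 2, 12]
Visit 13 → queue [2, 12]
Visit 2 → queue [12]
Visit 12 → queue []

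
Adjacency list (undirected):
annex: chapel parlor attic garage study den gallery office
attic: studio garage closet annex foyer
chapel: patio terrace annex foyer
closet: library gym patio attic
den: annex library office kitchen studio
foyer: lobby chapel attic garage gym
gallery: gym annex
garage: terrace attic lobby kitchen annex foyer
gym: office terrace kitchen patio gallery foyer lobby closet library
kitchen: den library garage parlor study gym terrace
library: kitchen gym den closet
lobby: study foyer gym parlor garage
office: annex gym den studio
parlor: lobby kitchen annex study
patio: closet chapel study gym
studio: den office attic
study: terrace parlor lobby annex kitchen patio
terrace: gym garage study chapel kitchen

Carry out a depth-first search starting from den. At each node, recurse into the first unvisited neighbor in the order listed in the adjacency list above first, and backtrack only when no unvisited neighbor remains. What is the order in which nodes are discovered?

den annex chapel patio closet library kitchen garage terrace gym office studio attic foyer lobby study parlor gallery

Visit den
den → annex
annex → chapel
chapel → patio
patio → closet
closet → library
library → kitchen
kitchen → garage
garage → terrace
terrace → gym
gym → office
office → studio
studio → attic
attic → foyer
foyer → lobby
lobby → study
study → parlor
gym → gallery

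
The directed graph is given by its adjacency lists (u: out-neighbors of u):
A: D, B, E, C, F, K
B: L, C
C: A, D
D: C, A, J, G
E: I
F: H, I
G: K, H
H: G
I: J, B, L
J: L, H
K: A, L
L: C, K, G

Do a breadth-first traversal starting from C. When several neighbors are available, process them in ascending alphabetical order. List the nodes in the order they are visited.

C → A → D → B → E → F → K → G → J → L → I → H

Visit C; enqueue A, D → queue [A, D]
Visit A; enqueue B, E, F, K → queue [D, B, E, F, K]
Visit D; enqueue G, J → queue [B, E, F, K, G, J]
Visit B; enqueue L → queue [E, F, K, G, J, L]
Visit E; enqueue I → queue [F, K, G, J, L, I]
Visit F; enqueue H → queue [K, G, J, L, I, H]
Visit K → queue [G, J, L, I, H]
Visit G → queue [J, L, I, H]
Visit J → queue [L, I, H]
Visit L → queue [I, H]
Visit I → queue [H]
Visit H → queue []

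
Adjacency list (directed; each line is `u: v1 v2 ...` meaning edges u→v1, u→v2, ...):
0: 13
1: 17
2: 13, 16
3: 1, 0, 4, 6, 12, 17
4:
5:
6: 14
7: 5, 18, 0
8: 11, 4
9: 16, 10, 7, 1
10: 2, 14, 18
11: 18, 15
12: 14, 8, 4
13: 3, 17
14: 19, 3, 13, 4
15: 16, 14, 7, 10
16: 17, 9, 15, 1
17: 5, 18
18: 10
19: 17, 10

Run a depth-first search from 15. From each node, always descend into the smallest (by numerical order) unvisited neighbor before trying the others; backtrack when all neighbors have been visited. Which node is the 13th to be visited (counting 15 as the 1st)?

9

Visit 15
15 → 7
7 → 0
0 → 13
13 → 3
3 → 1
1 → 17
17 → 5
17 → 18
18 → 10
10 → 2
2 → 16
16 → 9
10 → 14
14 → 4
14 → 19
3 → 6
3 → 12
12 → 8
8 → 11

Visit order: 15, 7, 0, 13, 3, 1, 17, 5, 18, 10, 2, 16, 9, 14, 4, 19, 6, 12, 8, 11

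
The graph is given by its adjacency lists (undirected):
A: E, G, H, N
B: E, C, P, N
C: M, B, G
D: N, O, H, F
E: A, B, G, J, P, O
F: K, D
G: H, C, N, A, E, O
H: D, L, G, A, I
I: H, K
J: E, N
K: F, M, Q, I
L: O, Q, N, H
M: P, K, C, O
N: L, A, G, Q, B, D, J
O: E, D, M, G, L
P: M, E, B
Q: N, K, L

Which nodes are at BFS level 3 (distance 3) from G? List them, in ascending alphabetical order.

F, K

Level 0: G
Level 1: A, C, E, H, N, O
Level 2: B, D, I, J, L, M, P, Q
Level 3: F, K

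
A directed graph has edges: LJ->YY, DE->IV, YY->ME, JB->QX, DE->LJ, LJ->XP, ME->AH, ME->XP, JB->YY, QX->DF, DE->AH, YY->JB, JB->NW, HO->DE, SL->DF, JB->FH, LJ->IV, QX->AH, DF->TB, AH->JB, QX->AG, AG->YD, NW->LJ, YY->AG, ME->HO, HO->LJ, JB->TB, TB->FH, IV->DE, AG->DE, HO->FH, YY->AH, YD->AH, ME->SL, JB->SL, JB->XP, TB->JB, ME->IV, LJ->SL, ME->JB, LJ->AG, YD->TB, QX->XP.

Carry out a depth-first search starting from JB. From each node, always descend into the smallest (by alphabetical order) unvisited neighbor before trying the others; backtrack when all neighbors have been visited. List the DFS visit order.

Visit JB
JB → FH
JB → NW
NW → LJ
LJ → AG
AG → DE
DE → AH
DE → IV
AG → YD
YD → TB
LJ → SL
SL → DF
LJ → XP
LJ → YY
YY → ME
ME → HO
JB → QX

JB FH NW LJ AG DE AH IV YD TB SL DF XP YY ME HO QX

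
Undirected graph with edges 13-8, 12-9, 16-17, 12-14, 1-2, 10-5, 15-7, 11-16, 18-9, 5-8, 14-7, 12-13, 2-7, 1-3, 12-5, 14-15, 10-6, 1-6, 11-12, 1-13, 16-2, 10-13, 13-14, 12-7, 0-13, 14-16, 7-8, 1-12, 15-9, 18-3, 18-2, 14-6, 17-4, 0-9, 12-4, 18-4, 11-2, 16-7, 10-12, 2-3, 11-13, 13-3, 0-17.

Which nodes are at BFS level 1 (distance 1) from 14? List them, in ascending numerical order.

Level 0: 14
Level 1: 6, 7, 12, 13, 15, 16
Level 2: 0, 1, 2, 3, 4, 5, 8, 9, 10, 11, 17
Level 3: 18

6, 7, 12, 13, 15, 16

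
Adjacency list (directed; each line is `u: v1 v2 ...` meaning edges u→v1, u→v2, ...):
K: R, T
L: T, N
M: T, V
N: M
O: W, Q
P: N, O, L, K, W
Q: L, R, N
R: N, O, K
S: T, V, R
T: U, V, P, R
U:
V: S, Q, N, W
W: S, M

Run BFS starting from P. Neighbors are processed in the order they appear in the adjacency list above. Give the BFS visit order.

Visit P; enqueue N, O, L, K, W → queue [N, O, L, K, W]
Visit N; enqueue M → queue [O, L, K, W, M]
Visit O; enqueue Q → queue [L, K, W, M, Q]
Visit L; enqueue T → queue [K, W, M, Q, T]
Visit K; enqueue R → queue [W, M, Q, T, R]
Visit W; enqueue S → queue [M, Q, T, R, S]
Visit M; enqueue V → queue [Q, T, R, S, V]
Visit Q → queue [T, R, S, V]
Visit T; enqueue U → queue [R, S, V, U]
Visit R → queue [S, V, U]
Visit S → queue [V, U]
Visit V → queue [U]
Visit U → queue []

P, N, O, L, K, W, M, Q, T, R, S, V, U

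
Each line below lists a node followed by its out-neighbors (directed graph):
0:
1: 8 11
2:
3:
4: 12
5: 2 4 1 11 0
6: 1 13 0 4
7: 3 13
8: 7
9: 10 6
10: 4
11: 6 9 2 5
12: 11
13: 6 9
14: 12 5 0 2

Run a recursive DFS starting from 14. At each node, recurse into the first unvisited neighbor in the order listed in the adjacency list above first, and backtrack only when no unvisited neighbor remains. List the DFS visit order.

14 12 11 6 1 8 7 3 13 9 10 4 0 2 5

Visit 14
14 → 12
12 → 11
11 → 6
6 → 1
1 → 8
8 → 7
7 → 3
7 → 13
13 → 9
9 → 10
10 → 4
6 → 0
11 → 2
11 → 5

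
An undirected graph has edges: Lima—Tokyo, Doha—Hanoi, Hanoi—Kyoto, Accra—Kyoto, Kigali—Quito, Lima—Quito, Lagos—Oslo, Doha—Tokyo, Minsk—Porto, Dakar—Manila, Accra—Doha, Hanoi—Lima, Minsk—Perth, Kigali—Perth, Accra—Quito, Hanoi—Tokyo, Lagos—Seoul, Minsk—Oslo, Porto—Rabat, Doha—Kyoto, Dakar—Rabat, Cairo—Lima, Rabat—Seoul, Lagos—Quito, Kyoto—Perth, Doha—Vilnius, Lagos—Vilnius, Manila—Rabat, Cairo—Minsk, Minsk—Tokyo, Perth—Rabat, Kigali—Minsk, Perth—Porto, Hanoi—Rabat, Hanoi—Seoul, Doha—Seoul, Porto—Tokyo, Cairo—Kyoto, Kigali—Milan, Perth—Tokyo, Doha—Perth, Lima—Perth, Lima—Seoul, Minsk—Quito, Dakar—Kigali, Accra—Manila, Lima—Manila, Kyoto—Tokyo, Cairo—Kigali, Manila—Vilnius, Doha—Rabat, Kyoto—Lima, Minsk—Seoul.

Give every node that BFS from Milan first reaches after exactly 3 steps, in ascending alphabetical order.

Accra, Doha, Kyoto, Lagos, Lima, Manila, Oslo, Porto, Rabat, Seoul, Tokyo

Level 0: Milan
Level 1: Kigali
Level 2: Cairo, Dakar, Minsk, Perth, Quito
Level 3: Accra, Doha, Kyoto, Lagos, Lima, Manila, Oslo, Porto, Rabat, Seoul, Tokyo
Level 4: Hanoi, Vilnius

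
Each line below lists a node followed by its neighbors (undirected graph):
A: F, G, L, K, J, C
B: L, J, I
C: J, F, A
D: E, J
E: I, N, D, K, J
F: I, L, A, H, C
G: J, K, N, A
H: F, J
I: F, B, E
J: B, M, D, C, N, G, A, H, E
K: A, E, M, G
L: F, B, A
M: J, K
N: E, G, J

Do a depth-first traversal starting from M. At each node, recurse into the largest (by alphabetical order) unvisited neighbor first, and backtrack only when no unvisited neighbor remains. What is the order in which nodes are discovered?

M → K → G → N → J → H → F → L → B → I → E → D → A → C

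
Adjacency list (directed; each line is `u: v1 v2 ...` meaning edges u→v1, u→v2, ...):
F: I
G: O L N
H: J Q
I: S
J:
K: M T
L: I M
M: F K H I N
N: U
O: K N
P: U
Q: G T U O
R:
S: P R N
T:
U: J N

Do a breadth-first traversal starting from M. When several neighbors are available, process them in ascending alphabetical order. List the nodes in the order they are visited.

Visit M; enqueue F, H, I, K, N → queue [F, H, I, K, N]
Visit F → queue [H, I, K, N]
Visit H; enqueue J, Q → queue [I, K, N, J, Q]
Visit I; enqueue S → queue [K, N, J, Q, S]
Visit K; enqueue T → queue [N, J, Q, S, T]
Visit N; enqueue U → queue [J, Q, S, T, U]
Visit J → queue [Q, S, T, U]
Visit Q; enqueue G, O → queue [S, T, U, G, O]
Visit S; enqueue P, R → queue [T, U, G, O, P, R]
Visit T → queue [U, G, O, P, R]
Visit U → queue [G, O, P, R]
Visit G; enqueue L → queue [O, P, R, L]
Visit O → queue [P, R, L]
Visit P → queue [R, L]
Visit R → queue [L]
Visit L → queue []

M F H I K N J Q S T U G O P R L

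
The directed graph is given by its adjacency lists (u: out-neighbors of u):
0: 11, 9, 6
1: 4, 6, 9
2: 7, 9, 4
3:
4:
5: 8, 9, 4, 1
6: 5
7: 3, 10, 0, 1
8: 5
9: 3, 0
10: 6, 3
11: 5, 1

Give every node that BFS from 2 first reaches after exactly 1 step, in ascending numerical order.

4, 7, 9

Level 0: 2
Level 1: 4, 7, 9
Level 2: 0, 1, 3, 10
Level 3: 6, 11
Level 4: 5
Level 5: 8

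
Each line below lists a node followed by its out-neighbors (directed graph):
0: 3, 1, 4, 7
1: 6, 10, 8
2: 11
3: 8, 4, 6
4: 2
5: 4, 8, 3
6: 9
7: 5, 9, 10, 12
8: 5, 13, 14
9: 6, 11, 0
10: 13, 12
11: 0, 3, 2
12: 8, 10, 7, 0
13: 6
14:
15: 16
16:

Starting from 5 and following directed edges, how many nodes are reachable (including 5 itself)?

15

BFS from 5 visits: 5, 4, 8, 3, 2, 13, 14, 6, 11, 9, 0, 1, 7, 10, 12
Reachable nodes: 15 of 17 total.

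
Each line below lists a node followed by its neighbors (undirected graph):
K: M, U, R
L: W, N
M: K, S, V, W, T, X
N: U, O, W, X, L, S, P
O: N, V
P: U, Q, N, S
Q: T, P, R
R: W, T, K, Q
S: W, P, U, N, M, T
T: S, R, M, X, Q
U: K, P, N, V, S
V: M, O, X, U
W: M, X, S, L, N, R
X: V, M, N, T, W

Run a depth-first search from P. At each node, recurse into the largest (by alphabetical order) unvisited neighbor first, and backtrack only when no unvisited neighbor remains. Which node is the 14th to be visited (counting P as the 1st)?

L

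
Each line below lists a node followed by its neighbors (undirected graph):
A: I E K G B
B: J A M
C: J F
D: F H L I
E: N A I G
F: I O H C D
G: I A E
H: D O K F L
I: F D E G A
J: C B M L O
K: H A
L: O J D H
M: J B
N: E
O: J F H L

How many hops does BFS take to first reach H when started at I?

2

Level 0: I
Level 1: A, D, E, F, G
Level 2: B, C, H, K, L, N, O
Level 3: J, M
H first appears at level 2.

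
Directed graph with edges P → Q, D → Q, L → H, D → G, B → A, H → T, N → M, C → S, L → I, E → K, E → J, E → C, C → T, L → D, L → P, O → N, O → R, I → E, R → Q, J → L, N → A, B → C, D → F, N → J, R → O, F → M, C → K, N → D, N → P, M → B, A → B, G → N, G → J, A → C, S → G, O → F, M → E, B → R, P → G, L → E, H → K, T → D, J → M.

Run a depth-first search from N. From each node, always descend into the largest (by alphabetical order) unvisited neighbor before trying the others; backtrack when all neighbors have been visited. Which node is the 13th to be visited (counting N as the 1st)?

S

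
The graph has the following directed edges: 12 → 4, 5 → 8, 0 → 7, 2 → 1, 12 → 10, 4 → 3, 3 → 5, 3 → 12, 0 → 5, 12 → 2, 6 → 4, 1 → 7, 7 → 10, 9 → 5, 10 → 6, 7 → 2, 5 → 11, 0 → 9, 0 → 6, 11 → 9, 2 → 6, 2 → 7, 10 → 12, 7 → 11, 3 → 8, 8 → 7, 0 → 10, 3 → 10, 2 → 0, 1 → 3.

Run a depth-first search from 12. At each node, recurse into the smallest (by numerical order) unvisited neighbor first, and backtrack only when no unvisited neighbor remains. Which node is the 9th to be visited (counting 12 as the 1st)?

Visit 12
12 → 2
2 → 0
0 → 5
5 → 8
8 → 7
7 → 10
10 → 6
6 → 4
4 → 3
7 → 11
11 → 9
2 → 1

Visit order: 12, 2, 0, 5, 8, 7, 10, 6, 4, 3, 11, 9, 1

4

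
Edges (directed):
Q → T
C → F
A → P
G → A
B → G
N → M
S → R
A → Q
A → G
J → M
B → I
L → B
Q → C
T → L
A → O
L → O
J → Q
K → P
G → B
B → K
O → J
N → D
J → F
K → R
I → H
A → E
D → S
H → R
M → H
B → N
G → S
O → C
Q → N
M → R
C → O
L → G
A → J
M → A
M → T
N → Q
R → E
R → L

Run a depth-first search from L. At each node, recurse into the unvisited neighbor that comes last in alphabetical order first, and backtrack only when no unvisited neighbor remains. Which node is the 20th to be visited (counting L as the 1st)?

Visit L
L → O
O → J
J → Q
Q → T
Q → N
N → M
M → R
R → E
M → H
M → A
A → P
A → G
G → S
G → B
B → K
B → I
N → D
Q → C
C → F

Visit order: L, O, J, Q, T, N, M, R, E, H, A, P, G, S, B, K, I, D, C, F

F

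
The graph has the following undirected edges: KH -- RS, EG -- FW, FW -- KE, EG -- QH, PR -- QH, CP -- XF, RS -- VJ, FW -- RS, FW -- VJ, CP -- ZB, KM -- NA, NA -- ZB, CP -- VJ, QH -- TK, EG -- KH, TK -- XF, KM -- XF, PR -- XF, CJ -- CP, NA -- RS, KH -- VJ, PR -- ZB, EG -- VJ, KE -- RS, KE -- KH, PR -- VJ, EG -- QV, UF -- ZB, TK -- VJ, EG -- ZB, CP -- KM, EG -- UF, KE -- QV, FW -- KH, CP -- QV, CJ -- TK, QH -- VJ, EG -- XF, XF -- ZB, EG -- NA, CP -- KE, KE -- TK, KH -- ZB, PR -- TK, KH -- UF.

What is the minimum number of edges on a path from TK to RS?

Level 0: TK
Level 1: CJ, KE, PR, QH, VJ, XF
Level 2: CP, EG, FW, KH, KM, QV, RS, ZB
Level 3: NA, UF
RS first appears at level 2.

2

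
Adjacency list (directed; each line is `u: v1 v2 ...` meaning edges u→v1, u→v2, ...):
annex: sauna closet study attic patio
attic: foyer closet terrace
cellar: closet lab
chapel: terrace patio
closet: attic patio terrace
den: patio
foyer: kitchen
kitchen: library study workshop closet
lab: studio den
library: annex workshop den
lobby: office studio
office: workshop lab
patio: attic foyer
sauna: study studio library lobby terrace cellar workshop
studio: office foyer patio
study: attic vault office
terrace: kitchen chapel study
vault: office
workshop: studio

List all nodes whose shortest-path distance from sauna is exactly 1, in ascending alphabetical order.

Level 0: sauna
Level 1: cellar, library, lobby, studio, study, terrace, workshop
Level 2: annex, attic, chapel, closet, den, foyer, kitchen, lab, office, patio, vault

cellar, library, lobby, studio, study, terrace, workshop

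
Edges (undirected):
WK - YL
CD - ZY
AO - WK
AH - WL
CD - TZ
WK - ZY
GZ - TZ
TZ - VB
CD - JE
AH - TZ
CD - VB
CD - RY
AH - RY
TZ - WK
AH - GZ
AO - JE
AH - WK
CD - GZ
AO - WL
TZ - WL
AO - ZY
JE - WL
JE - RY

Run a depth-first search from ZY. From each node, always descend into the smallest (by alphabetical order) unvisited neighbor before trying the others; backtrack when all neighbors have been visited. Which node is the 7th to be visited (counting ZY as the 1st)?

Visit ZY
ZY → AO
AO → JE
JE → CD
CD → GZ
GZ → AH
AH → RY
AH → TZ
TZ → VB
TZ → WK
WK → YL
TZ → WL

Visit order: ZY, AO, JE, CD, GZ, AH, RY, TZ, VB, WK, YL, WL

RY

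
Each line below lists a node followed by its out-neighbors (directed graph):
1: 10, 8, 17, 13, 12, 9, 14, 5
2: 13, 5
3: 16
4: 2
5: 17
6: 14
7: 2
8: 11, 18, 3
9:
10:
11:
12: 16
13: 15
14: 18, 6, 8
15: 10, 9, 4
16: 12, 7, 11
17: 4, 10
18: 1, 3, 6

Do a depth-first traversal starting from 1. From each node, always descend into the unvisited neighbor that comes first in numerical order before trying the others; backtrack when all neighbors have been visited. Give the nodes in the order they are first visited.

Visit 1
1 → 5
5 → 17
17 → 4
4 → 2
2 → 13
13 → 15
15 → 9
15 → 10
1 → 8
8 → 3
3 → 16
16 → 7
16 → 11
16 → 12
8 → 18
18 → 6
6 → 14

1 5 17 4 2 13 15 9 10 8 3 16 7 11 12 18 6 14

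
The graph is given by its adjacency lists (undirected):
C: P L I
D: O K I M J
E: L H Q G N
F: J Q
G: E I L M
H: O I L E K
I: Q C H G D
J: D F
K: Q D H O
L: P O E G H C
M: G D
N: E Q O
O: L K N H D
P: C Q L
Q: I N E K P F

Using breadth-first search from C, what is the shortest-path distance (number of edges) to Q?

2

Level 0: C
Level 1: I, L, P
Level 2: D, E, G, H, O, Q
Level 3: F, J, K, M, N
Q first appears at level 2.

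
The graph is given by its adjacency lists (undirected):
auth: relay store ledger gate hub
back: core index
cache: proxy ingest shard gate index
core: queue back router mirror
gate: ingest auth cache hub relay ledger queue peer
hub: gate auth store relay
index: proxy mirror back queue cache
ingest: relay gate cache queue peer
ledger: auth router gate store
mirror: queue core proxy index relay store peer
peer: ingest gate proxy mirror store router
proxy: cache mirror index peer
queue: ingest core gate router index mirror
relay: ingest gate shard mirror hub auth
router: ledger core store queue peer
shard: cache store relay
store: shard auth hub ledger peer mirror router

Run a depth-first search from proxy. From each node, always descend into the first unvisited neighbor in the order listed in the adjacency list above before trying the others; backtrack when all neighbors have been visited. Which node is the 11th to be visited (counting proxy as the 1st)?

router

Visit proxy
proxy → cache
cache → ingest
ingest → relay
relay → gate
gate → auth
auth → store
store → shard
store → hub
store → ledger
ledger → router
router → core
core → queue
queue → index
index → mirror
mirror → peer
index → back

Visit order: proxy, cache, ingest, relay, gate, auth, store, shard, hub, ledger, router, core, queue, index, mirror, peer, back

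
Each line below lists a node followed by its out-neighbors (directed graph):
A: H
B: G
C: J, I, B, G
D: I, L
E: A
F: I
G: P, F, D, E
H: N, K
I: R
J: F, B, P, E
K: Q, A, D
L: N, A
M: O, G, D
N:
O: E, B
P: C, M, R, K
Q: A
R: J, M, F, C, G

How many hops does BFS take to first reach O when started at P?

2

Level 0: P
Level 1: C, K, M, R
Level 2: A, B, D, F, G, I, J, O, Q
Level 3: E, H, L
Level 4: N
O first appears at level 2.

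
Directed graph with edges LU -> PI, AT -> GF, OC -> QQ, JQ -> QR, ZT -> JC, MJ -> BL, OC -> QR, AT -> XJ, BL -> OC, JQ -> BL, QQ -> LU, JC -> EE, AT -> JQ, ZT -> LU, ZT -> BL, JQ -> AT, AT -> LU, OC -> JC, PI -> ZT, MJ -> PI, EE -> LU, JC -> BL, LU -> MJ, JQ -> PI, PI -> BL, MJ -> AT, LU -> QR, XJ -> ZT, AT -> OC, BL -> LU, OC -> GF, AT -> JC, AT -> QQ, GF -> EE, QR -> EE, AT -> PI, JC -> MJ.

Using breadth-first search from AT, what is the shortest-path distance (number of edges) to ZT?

2

Level 0: AT
Level 1: GF, JC, JQ, LU, OC, PI, QQ, XJ
Level 2: BL, EE, MJ, QR, ZT
ZT first appears at level 2.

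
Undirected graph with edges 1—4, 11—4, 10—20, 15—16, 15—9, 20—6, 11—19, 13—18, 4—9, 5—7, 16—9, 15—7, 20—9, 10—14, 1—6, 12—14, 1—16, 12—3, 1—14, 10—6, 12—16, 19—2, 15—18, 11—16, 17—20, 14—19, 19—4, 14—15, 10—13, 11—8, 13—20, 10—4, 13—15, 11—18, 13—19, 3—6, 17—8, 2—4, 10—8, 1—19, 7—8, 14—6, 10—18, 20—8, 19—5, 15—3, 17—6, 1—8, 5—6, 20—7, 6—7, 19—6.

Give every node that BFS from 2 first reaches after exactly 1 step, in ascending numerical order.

Level 0: 2
Level 1: 4, 19
Level 2: 1, 5, 6, 9, 10, 11, 13, 14
Level 3: 3, 7, 8, 12, 15, 16, 17, 18, 20

4, 19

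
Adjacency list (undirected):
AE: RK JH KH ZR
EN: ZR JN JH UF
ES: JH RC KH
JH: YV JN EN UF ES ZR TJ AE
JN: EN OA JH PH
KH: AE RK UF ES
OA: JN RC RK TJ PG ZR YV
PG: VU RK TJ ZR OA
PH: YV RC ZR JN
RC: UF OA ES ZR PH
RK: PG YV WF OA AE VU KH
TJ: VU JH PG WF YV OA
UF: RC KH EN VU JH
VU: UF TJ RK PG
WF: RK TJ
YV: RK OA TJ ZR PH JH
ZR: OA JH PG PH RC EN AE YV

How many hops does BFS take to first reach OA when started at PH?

2

Level 0: PH
Level 1: JN, RC, YV, ZR
Level 2: AE, EN, ES, JH, OA, PG, RK, TJ, UF
Level 3: KH, VU, WF
OA first appears at level 2.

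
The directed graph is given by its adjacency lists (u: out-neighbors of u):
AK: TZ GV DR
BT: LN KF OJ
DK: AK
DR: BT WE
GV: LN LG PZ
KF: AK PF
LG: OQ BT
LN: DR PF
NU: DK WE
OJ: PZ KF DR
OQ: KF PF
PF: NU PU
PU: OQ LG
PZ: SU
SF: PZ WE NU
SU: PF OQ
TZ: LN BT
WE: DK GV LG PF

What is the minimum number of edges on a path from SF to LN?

3

Level 0: SF
Level 1: NU, PZ, WE
Level 2: DK, GV, LG, PF, SU
Level 3: AK, BT, LN, OQ, PU
Level 4: DR, KF, OJ, TZ
LN first appears at level 3.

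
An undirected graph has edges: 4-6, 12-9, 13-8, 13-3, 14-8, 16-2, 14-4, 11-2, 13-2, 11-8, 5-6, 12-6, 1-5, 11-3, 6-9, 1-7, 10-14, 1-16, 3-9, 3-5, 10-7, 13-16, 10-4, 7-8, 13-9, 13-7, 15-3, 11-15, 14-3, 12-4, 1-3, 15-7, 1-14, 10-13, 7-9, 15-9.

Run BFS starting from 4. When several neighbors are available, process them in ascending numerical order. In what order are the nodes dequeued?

4, 6, 10, 12, 14, 5, 9, 7, 13, 1, 3, 8, 15, 2, 16, 11

Visit 4; enqueue 6, 10, 12, 14 → queue [6, 10, 12, 14]
Visit 6; enqueue 5, 9 → queue [10, 12, 14, 5, 9]
Visit 10; enqueue 7, 13 → queue [12, 14, 5, 9, 7, 13]
Visit 12 → queue [14, 5, 9, 7, 13]
Visit 14; enqueue 1, 3, 8 → queue [5, 9, 7, 13, 1, 3, 8]
Visit 5 → queue [9, 7, 13, 1, 3, 8]
Visit 9; enqueue 15 → queue [7, 13, 1, 3, 8, 15]
Visit 7 → queue [13, 1, 3, 8, 15]
Visit 13; enqueue 2, 16 → queue [1, 3, 8, 15, 2, 16]
Visit 1 → queue [3, 8, 15, 2, 16]
Visit 3; enqueue 11 → queue [8, 15, 2, 16, 11]
Visit 8 → queue [15, 2, 16, 11]
Visit 15 → queue [2, 16, 11]
Visit 2 → queue [16, 11]
Visit 16 → queue [11]
Visit 11 → queue []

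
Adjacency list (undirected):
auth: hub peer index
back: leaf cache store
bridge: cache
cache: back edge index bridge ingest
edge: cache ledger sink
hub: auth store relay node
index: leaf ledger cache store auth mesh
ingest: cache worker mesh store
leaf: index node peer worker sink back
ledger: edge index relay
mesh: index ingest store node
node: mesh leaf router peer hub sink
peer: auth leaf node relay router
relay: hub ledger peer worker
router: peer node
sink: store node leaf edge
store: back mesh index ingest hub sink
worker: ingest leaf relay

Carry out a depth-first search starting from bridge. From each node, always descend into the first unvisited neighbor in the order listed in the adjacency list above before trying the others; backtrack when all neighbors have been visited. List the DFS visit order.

Visit bridge
bridge → cache
cache → back
back → leaf
leaf → index
index → ledger
ledger → edge
edge → sink
sink → store
store → mesh
mesh → ingest
ingest → worker
worker → relay
relay → hub
hub → auth
auth → peer
peer → node
node → router

bridge -> cache -> back -> leaf -> index -> ledger -> edge -> sink -> store -> mesh -> ingest -> worker -> relay -> hub -> auth -> peer -> node -> router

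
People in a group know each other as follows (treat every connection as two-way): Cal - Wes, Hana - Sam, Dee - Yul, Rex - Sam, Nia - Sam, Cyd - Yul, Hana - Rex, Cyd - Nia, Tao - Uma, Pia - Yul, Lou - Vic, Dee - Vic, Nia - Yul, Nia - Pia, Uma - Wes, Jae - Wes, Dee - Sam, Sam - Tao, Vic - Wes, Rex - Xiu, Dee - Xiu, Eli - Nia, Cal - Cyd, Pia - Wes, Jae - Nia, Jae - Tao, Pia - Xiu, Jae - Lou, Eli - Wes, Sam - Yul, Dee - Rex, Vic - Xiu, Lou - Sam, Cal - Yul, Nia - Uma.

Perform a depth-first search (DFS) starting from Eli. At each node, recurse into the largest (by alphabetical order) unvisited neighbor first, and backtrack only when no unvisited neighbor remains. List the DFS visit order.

Eli, Wes, Vic, Xiu, Rex, Sam, Yul, Pia, Nia, Uma, Tao, Jae, Lou, Cyd, Cal, Dee, Hana

Visit Eli
Eli → Wes
Wes → Vic
Vic → Xiu
Xiu → Rex
Rex → Sam
Sam → Yul
Yul → Pia
Pia → Nia
Nia → Uma
Uma → Tao
Tao → Jae
Jae → Lou
Nia → Cyd
Cyd → Cal
Yul → Dee
Sam → Hana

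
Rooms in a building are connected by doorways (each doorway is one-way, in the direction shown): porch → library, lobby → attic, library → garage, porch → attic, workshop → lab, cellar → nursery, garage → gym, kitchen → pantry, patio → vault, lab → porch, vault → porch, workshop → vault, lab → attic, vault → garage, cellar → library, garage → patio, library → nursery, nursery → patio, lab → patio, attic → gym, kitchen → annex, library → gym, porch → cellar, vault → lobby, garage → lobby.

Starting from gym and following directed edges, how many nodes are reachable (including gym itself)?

1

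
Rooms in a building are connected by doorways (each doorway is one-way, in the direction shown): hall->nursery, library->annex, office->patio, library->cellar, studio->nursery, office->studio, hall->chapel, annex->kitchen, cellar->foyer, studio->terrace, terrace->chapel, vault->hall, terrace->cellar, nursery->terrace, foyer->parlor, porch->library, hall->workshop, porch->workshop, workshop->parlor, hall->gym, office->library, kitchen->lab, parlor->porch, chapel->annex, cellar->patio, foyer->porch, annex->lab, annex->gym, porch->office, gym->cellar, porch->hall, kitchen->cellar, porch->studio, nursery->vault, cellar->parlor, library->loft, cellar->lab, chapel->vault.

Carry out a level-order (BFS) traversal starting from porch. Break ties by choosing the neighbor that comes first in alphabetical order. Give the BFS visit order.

porch → hall → library → office → studio → workshop → chapel → gym → nursery → annex → cellar → loft → patio → terrace → parlor → vault → kitchen → lab → foyer

Visit porch; enqueue hall, library, office, studio, workshop → queue [hall, library, office, studio, workshop]
Visit hall; enqueue chapel, gym, nursery → queue [library, office, studio, workshop, chapel, gym, nursery]
Visit library; enqueue annex, cellar, loft → queue [office, studio, workshop, chapel, gym, nursery, annex, cellar, loft]
Visit office; enqueue patio → queue [studio, workshop, chapel, gym, nursery, annex, cellar, loft, patio]
Visit studio; enqueue terrace → queue [workshop, chapel, gym, nursery, annex, cellar, loft, patio, terrace]
Visit workshop; enqueue parlor → queue [chapel, gym, nursery, annex, cellar, loft, patio, terrace, parlor]
Visit chapel; enqueue vault → queue [gym, nursery, annex, cellar, loft, patio, terrace, parlor, vault]
Visit gym → queue [nursery, annex, cellar, loft, patio, terrace, parlor, vault]
Visit nursery → queue [annex, cellar, loft, patio, terrace, parlor, vault]
Visit annex; enqueue kitchen, lab → queue [cellar, loft, patio, terrace, parlor, vault, kitchen, lab]
Visit cellar; enqueue foyer → queue [loft, patio, terrace, parlor, vault, kitchen, lab, foyer]
Visit loft → queue [patio, terrace, parlor, vault, kitchen, lab, foyer]
Visit patio → queue [terrace, parlor, vault, kitchen, lab, foyer]
Visit terrace → queue [parlor, vault, kitchen, lab, foyer]
Visit parlor → queue [vault, kitchen, lab, foyer]
Visit vault → queue [kitchen, lab, foyer]
Visit kitchen → queue [lab, foyer]
Visit lab → queue [foyer]
Visit foyer → queue []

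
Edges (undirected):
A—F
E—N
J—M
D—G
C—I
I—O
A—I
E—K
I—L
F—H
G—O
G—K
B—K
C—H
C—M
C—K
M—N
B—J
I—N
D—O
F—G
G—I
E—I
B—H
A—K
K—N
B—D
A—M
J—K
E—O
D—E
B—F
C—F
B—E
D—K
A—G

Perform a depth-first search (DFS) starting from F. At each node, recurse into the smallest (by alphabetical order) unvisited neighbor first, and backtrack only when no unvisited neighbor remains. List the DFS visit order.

F -> A -> G -> D -> B -> E -> I -> C -> H -> K -> J -> M -> N -> L -> O

Visit F
F → A
A → G
G → D
D → B
B → E
E → I
I → C
C → H
C → K
K → J
J → M
M → N
I → L
I → O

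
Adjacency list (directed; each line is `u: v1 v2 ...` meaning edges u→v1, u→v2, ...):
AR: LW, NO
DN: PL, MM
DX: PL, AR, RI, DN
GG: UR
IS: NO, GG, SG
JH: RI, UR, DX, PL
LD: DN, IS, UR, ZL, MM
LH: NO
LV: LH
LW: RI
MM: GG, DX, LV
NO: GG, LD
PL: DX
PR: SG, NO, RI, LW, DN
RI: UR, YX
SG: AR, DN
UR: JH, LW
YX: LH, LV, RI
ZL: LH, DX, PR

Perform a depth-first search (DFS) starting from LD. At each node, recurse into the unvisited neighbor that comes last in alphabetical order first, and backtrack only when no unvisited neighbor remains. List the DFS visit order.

LD -> ZL -> PR -> SG -> DN -> PL -> DX -> RI -> YX -> LV -> LH -> NO -> GG -> UR -> LW -> JH -> AR -> MM -> IS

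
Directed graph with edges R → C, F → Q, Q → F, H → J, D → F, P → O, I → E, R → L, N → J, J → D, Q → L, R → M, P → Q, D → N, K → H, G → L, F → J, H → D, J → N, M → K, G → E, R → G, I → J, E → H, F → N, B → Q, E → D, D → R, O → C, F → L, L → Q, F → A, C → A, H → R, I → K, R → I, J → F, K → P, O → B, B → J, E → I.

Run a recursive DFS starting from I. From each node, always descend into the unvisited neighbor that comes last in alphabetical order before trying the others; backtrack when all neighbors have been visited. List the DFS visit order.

I, K, P, Q, L, F, N, J, D, R, M, G, E, H, C, A, O, B

Visit I
I → K
K → P
P → Q
Q → L
Q → F
F → N
N → J
J → D
D → R
R → M
R → G
G → E
E → H
R → C
C → A
P → O
O → B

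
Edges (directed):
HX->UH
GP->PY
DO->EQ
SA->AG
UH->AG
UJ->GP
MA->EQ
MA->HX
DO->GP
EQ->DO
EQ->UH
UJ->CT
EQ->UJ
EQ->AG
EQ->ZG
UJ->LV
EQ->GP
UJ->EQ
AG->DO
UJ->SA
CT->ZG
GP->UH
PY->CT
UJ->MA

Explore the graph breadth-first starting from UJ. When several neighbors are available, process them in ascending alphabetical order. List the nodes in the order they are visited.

Visit UJ; enqueue CT, EQ, GP, LV, MA, SA → queue [CT, EQ, GP, LV, MA, SA]
Visit CT; enqueue ZG → queue [EQ, GP, LV, MA, SA, ZG]
Visit EQ; enqueue AG, DO, UH → queue [GP, LV, MA, SA, ZG, AG, DO, UH]
Visit GP; enqueue PY → queue [LV, MA, SA, ZG, AG, DO, UH, PY]
Visit LV → queue [MA, SA, ZG, AG, DO, UH, PY]
Visit MA; enqueue HX → queue [SA, ZG, AG, DO, UH, PY, HX]
Visit SA → queue [ZG, AG, DO, UH, PY, HX]
Visit ZG → queue [AG, DO, UH, PY, HX]
Visit AG → queue [DO, UH, PY, HX]
Visit DO → queue [UH, PY, HX]
Visit UH → queue [PY, HX]
Visit PY → queue [HX]
Visit HX → queue []

UJ, CT, EQ, GP, LV, MA, SA, ZG, AG, DO, UH, PY, HX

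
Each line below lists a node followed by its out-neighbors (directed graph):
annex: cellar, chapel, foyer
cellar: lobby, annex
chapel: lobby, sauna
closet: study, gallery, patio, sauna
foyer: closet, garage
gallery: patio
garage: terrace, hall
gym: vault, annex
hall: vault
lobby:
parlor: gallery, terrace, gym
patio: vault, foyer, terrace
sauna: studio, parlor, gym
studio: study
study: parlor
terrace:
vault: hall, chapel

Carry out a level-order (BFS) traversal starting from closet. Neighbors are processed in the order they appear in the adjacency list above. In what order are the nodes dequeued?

Visit closet; enqueue study, gallery, patio, sauna → queue [study, gallery, patio, sauna]
Visit study; enqueue parlor → queue [gallery, patio, sauna, parlor]
Visit gallery → queue [patio, sauna, parlor]
Visit patio; enqueue vault, foyer, terrace → queue [sauna, parlor, vault, foyer, terrace]
Visit sauna; enqueue studio, gym → queue [parlor, vault, foyer, terrace, studio, gym]
Visit parlor → queue [vault, foyer, terrace, studio, gym]
Visit vault; enqueue hall, chapel → queue [foyer, terrace, studio, gym, hall, chapel]
Visit foyer; enqueue garage → queue [terrace, studio, gym, hall, chapel, garage]
Visit terrace → queue [studio, gym, hall, chapel, garage]
Visit studio → queue [gym, hall, chapel, garage]
Visit gym; enqueue annex → queue [hall, chapel, garage, annex]
Visit hall → queue [chapel, garage, annex]
Visit chapel; enqueue lobby → queue [garage, annex, lobby]
Visit garage → queue [annex, lobby]
Visit annex; enqueue cellar → queue [lobby, cellar]
Visit lobby → queue [cellar]
Visit cellar → queue []

closet, study, gallery, patio, sauna, parlor, vault, foyer, terrace, studio, gym, hall, chapel, garage, annex, lobby, cellar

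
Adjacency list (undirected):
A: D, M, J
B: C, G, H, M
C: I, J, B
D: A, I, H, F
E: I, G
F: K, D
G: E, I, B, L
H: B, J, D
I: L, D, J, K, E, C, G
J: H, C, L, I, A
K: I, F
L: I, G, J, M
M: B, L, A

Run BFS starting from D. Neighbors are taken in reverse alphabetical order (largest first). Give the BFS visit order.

Visit D; enqueue I, H, F, A → queue [I, H, F, A]
Visit I; enqueue L, K, J, G, E, C → queue [H, F, A, L, K, J, G, E, C]
Visit H; enqueue B → queue [F, A, L, K, J, G, E, C, B]
Visit F → queue [A, L, K, J, G, E, C, B]
Visit A; enqueue M → queue [L, K, J, G, E, C, B, M]
Visit L → queue [K, J, G, E, C, B, M]
Visit K → queue [J, G, E, C, B, M]
Visit J → queue [G, E, C, B, M]
Visit G → queue [E, C, B, M]
Visit E → queue [C, B, M]
Visit C → queue [B, M]
Visit B → queue [M]
Visit M → queue []

D -> I -> H -> F -> A -> L -> K -> J -> G -> E -> C -> B -> M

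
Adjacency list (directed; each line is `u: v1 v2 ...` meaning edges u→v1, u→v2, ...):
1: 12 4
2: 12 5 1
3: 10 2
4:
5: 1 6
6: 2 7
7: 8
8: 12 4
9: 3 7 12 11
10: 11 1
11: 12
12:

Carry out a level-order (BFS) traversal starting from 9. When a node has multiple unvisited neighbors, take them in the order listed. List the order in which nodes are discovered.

Visit 9; enqueue 3, 7, 12, 11 → queue [3, 7, 12, 11]
Visit 3; enqueue 10, 2 → queue [7, 12, 11, 10, 2]
Visit 7; enqueue 8 → queue [12, 11, 10, 2, 8]
Visit 12 → queue [11, 10, 2, 8]
Visit 11 → queue [10, 2, 8]
Visit 10; enqueue 1 → queue [2, 8, 1]
Visit 2; enqueue 5 → queue [8, 1, 5]
Visit 8; enqueue 4 → queue [1, 5, 4]
Visit 1 → queue [5, 4]
Visit 5; enqueue 6 → queue [4, 6]
Visit 4 → queue [6]
Visit 6 → queue []

9 → 3 → 7 → 12 → 11 → 10 → 2 → 8 → 1 → 5 → 4 → 6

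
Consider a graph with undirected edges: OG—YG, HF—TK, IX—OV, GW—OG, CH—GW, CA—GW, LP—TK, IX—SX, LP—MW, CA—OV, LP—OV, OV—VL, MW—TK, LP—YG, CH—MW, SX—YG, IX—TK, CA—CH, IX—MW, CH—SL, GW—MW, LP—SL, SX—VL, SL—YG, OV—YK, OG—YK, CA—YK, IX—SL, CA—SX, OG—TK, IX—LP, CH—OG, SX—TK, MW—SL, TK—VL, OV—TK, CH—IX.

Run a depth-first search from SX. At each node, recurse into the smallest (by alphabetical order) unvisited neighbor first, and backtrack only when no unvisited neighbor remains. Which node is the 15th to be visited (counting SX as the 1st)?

VL

Visit SX
SX → CA
CA → CH
CH → GW
GW → MW
MW → IX
IX → LP
LP → OV
OV → TK
TK → HF
TK → OG
OG → YG
YG → SL
OG → YK
TK → VL

Visit order: SX, CA, CH, GW, MW, IX, LP, OV, TK, HF, OG, YG, SL, YK, VL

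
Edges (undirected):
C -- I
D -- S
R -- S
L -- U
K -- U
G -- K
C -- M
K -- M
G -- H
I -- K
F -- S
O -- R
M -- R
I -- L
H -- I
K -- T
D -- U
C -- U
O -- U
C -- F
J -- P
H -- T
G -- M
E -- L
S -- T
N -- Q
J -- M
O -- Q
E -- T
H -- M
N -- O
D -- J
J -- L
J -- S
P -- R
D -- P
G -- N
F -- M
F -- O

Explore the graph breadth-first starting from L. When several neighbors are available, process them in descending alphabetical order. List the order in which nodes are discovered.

Visit L; enqueue U, J, I, E → queue [U, J, I, E]
Visit U; enqueue O, K, D, C → queue [J, I, E, O, K, D, C]
Visit J; enqueue S, P, M → queue [I, E, O, K, D, C, S, P, M]
Visit I; enqueue H → queue [E, O, K, D, C, S, P, M, H]
Visit E; enqueue T → queue [O, K, D, C, S, P, M, H, T]
Visit O; enqueue R, Q, N, F → queue [K, D, C, S, P, M, H, T, R, Q, N, F]
Visit K; enqueue G → queue [D, C, S, P, M, H, T, R, Q, N, F, G]
Visit D → queue [C, S, P, M, H, T, R, Q, N, F, G]
Visit C → queue [S, P, M, H, T, R, Q, N, F, G]
Visit S → queue [P, M, H, T, R, Q, N, F, G]
Visit P → queue [M, H, T, R, Q, N, F, G]
Visit M → queue [H, T, R, Q, N, F, G]
Visit H → queue [T, R, Q, N, F, G]
Visit T → queue [R, Q, N, F, G]
Visit R → queue [Q, N, F, G]
Visit Q → queue [N, F, G]
Visit N → queue [F, G]
Visit F → queue [G]
Visit G → queue []

L U J I E O K D C S P M H T R Q N F G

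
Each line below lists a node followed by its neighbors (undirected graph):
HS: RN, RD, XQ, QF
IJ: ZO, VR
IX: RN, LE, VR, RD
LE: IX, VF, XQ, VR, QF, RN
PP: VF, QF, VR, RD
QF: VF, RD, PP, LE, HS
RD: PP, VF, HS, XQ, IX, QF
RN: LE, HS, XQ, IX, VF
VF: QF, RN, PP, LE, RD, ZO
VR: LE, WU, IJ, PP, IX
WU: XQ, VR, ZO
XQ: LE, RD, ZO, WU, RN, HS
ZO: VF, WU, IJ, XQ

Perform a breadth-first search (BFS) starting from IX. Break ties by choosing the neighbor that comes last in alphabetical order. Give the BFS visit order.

IX VR RN RD LE WU PP IJ XQ VF HS QF ZO

Visit IX; enqueue VR, RN, RD, LE → queue [VR, RN, RD, LE]
Visit VR; enqueue WU, PP, IJ → queue [RN, RD, LE, WU, PP, IJ]
Visit RN; enqueue XQ, VF, HS → queue [RD, LE, WU, PP, IJ, XQ, VF, HS]
Visit RD; enqueue QF → queue [LE, WU, PP, IJ, XQ, VF, HS, QF]
Visit LE → queue [WU, PP, IJ, XQ, VF, HS, QF]
Visit WU; enqueue ZO → queue [PP, IJ, XQ, VF, HS, QF, ZO]
Visit PP → queue [IJ, XQ, VF, HS, QF, ZO]
Visit IJ → queue [XQ, VF, HS, QF, ZO]
Visit XQ → queue [VF, HS, QF, ZO]
Visit VF → queue [HS, QF, ZO]
Visit HS → queue [QF, ZO]
Visit QF → queue [ZO]
Visit ZO → queue []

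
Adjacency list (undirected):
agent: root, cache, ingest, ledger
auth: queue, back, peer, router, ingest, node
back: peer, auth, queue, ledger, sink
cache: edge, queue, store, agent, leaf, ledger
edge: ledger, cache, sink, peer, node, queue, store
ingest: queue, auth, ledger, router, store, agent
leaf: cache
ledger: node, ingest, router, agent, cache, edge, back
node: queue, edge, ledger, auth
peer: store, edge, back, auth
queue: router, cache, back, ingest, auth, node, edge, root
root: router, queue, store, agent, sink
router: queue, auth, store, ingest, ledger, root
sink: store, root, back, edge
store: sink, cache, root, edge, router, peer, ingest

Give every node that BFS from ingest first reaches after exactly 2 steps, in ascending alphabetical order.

back, cache, edge, node, peer, root, sink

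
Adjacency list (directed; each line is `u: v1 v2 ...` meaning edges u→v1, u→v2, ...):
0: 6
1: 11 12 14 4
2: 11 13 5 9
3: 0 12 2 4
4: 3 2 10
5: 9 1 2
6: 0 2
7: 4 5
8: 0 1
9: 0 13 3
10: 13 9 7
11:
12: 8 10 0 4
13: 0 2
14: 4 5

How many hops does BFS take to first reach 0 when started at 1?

2

Level 0: 1
Level 1: 4, 11, 12, 14
Level 2: 0, 2, 3, 5, 8, 10
Level 3: 6, 7, 9, 13
0 first appears at level 2.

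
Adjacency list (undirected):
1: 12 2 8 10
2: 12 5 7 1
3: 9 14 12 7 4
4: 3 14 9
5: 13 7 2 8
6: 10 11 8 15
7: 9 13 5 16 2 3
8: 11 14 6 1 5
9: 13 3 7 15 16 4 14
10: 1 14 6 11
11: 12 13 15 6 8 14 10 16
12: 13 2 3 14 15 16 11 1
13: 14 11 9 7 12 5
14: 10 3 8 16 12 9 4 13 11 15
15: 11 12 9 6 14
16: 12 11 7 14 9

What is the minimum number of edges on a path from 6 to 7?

3

Level 0: 6
Level 1: 8, 10, 11, 15
Level 2: 1, 5, 9, 12, 13, 14, 16
Level 3: 2, 3, 4, 7
7 first appears at level 3.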